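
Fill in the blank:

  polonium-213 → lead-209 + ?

alpha particle

Conserve mass number: 213 = 209 + A, so A = 4.
Conserve atomic number: 84 = 82 + Z, so Z = 2.
A = 4 and Z = 2 is helium-4 — an alpha particle.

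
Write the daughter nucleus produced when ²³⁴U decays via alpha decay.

Th-230

Alpha decay: mass number changes by -4, atomic number by -2.
A: 234 − 4 = 230; Z: 92 − 2 = 90.
Z = 90 is thorium, so the daughter is ²³⁰Th.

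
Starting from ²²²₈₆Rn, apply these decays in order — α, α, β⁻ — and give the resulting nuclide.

Start: (A, Z) = (222, 86).
After α: (218, 84).
After α: (214, 82).
After β⁻: (214, 83).
Z = 83 is bismuth.

Bi-214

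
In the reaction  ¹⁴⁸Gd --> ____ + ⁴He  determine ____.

Conserve mass number: 148 = A + 4, so A = 144.
Conserve atomic number: 64 = Z + 2, so Z = 62.
Z = 62 is samarium, so the species is ¹⁴⁴Sm.

Sm-144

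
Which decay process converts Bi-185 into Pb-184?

proton emission

ΔA = 184 − 185 = -1; ΔZ = 82 − 83 = -1.
A drops by 1 and Z drops by 1 — a proton was emitted.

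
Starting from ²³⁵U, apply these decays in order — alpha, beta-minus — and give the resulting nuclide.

Start: (A, Z) = (235, 92).
After α: (231, 90).
After β⁻: (231, 91).
Z = 91 is protactinium.

Pa-231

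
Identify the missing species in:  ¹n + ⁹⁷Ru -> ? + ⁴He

Mo-94

Conserve mass number: 1 + 97 = A + 4, so A = 94.
Conserve atomic number: 0 + 44 = Z + 2, so Z = 42.
Z = 42 is molybdenum, so the species is ⁹⁴Mo.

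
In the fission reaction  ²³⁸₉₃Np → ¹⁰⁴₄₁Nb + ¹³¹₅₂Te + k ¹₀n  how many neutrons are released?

Conserve mass number: 238 = 104 + 131 + k, so k = 238 − 235 = 3.
Check atomic number: 93 = 41 + 52 + 0 = 93. ✓

3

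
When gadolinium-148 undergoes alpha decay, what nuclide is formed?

Alpha decay: mass number changes by -4, atomic number by -2.
A: 148 − 4 = 144; Z: 64 − 2 = 62.
Z = 62 is samarium, so the daughter is samarium-144.

Sm-144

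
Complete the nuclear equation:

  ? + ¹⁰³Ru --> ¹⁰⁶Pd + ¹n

Conserve mass number: A + 103 = 106 + 1, so A = 4.
Conserve atomic number: Z + 44 = 46 + 0, so Z = 2.
A = 4 and Z = 2 is ⁴He — an alpha particle.

alpha particle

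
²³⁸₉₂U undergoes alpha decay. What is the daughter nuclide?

Th-234

Alpha decay: mass number changes by -4, atomic number by -2.
A: 238 − 4 = 234; Z: 92 − 2 = 90.
Z = 90 is thorium, so the daughter is ²³⁴₉₀Th.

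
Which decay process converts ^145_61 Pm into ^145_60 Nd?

ΔA = 145 − 145 = 0; ΔZ = 60 − 61 = -1.
A is unchanged and Z drops by 1 — a proton has become a neutron (β⁺ emission or electron capture).

beta-plus decay or electron capture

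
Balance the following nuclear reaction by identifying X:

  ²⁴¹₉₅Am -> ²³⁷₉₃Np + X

alpha particle

Conserve mass number: 241 = 237 + A, so A = 4.
Conserve atomic number: 95 = 93 + Z, so Z = 2.
A = 4 and Z = 2 is ⁴₂He — an alpha particle.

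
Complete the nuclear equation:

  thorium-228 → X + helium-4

Ra-224

Conserve mass number: 228 = A + 4, so A = 224.
Conserve atomic number: 90 = Z + 2, so Z = 88.
Z = 88 is radium, so the species is radium-224.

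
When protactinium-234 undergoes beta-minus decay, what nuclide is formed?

U-234

Beta-minus decay: mass number changes by +0, atomic number by +1.
A: 234 = 234; Z: 91 + 1 = 92.
Z = 92 is uranium, so the daughter is uranium-234.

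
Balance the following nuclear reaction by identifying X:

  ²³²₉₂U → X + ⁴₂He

Th-228

Conserve mass number: 232 = A + 4, so A = 228.
Conserve atomic number: 92 = Z + 2, so Z = 90.
Z = 90 is thorium, so the species is ²²⁸₉₀Th.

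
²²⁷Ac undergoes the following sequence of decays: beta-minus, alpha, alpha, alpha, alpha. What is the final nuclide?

Start: (A, Z) = (227, 89).
After β⁻: (227, 90).
After α: (223, 88).
After α: (219, 86).
After α: (215, 84).
After α: (211, 82).
Z = 82 is lead.

Pb-211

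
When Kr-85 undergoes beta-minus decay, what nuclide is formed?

Rb-85

Beta-minus decay: mass number changes by +0, atomic number by +1.
A: 85 = 85; Z: 36 + 1 = 37.
Z = 37 is rubidium, so the daughter is Rb-85.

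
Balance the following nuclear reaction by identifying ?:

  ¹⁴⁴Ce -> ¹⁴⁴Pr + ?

Conserve mass number: 144 = 144 + A, so A = 0.
Conserve atomic number: 58 = 59 + Z, so Z = -1.
A = 0 and Z = -1 is e⁻ — a beta-minus particle.

beta-minus particle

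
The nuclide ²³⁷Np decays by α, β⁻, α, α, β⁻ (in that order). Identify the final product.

Start: (A, Z) = (237, 93).
After α: (233, 91).
After β⁻: (233, 92).
After α: (229, 90).
After α: (225, 88).
After β⁻: (225, 89).
Z = 89 is actinium.

Ac-225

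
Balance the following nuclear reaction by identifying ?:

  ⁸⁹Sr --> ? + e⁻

Y-89

Conserve mass number: 89 = A + 0, so A = 89.
Conserve atomic number: 38 = Z − 1, so Z = 39.
Z = 39 is yttrium, so the species is ⁸⁹Y.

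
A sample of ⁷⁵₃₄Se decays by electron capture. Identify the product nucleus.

Electron capture: mass number changes by +0, atomic number by -1.
A: 75 = 75; Z: 34 − 1 = 33.
Z = 33 is arsenic, so the daughter is ⁷⁵₃₃As.

As-75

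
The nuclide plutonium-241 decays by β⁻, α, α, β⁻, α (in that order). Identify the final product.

Th-229

Start: (A, Z) = (241, 94).
After β⁻: (241, 95).
After α: (237, 93).
After α: (233, 91).
After β⁻: (233, 92).
After α: (229, 90).
Z = 90 is thorium.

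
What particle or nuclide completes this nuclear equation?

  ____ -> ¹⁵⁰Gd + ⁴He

Dy-154

Conserve mass number: A = 150 + 4, so A = 154.
Conserve atomic number: Z = 64 + 2, so Z = 66.
Z = 66 is dysprosium, so the species is ¹⁵⁴Dy.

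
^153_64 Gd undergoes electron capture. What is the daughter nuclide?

Eu-153

Electron capture: mass number changes by +0, atomic number by -1.
A: 153 = 153; Z: 64 − 1 = 63.
Z = 63 is europium, so the daughter is ^153_63 Eu.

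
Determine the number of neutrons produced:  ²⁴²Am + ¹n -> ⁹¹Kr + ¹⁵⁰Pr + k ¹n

2

Conserve mass number: 243 = 91 + 150 + k, so k = 243 − 241 = 2.
Check atomic number: 95 = 36 + 59 + 0 = 95. ✓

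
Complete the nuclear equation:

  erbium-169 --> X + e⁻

Tm-169

Conserve mass number: 169 = A + 0, so A = 169.
Conserve atomic number: 68 = Z − 1, so Z = 69.
Z = 69 is thulium, so the species is thulium-169.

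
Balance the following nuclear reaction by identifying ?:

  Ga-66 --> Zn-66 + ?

Conserve mass number: 66 = 66 + A, so A = 0.
Conserve atomic number: 31 = 30 + Z, so Z = 1.
A = 0 and Z = 1 is e⁺ — a positron.

positron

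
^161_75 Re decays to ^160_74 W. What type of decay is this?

proton emission

ΔA = 160 − 161 = -1; ΔZ = 74 − 75 = -1.
A drops by 1 and Z drops by 1 — a proton was emitted.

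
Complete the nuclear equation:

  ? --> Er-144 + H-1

Conserve mass number: A = 144 + 1, so A = 145.
Conserve atomic number: Z = 68 + 1, so Z = 69.
Z = 69 is thulium, so the species is Tm-145.

Tm-145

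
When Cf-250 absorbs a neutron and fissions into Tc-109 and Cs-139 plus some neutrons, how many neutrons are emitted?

Conserve mass number: 251 = 109 + 139 + k, so k = 251 − 248 = 3.
Check atomic number: 98 = 43 + 55 + 0 = 98. ✓

3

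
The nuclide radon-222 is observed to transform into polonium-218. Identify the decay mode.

ΔA = 218 − 222 = -4; ΔZ = 84 − 86 = -2.
A drops by 4 and Z drops by 2 — the signature of alpha emission.

alpha decay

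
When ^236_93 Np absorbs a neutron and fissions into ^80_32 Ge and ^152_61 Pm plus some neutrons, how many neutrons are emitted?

Conserve mass number: 237 = 80 + 152 + k, so k = 237 − 232 = 5.
Check atomic number: 93 = 32 + 61 + 0 = 93. ✓

5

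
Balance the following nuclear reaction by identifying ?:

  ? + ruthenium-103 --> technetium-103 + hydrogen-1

neutron

Conserve mass number: A + 103 = 103 + 1, so A = 1.
Conserve atomic number: Z + 44 = 43 + 1, so Z = 0.
A = 1 and Z = 0 is neutron — a neutron.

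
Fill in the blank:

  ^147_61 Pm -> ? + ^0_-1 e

Sm-147

Conserve mass number: 147 = A + 0, so A = 147.
Conserve atomic number: 61 = Z − 1, so Z = 62.
Z = 62 is samarium, so the species is ^147_62 Sm.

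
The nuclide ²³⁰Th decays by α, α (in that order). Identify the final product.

Rn-222

Start: (A, Z) = (230, 90).
After α: (226, 88).
After α: (222, 86).
Z = 86 is radon.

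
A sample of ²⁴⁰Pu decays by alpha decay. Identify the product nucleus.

Alpha decay: mass number changes by -4, atomic number by -2.
A: 240 − 4 = 236; Z: 94 − 2 = 92.
Z = 92 is uranium, so the daughter is ²³⁶U.

U-236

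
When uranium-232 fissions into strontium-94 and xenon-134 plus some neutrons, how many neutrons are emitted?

4

Conserve mass number: 232 = 94 + 134 + k, so k = 232 − 228 = 4.
Check atomic number: 92 = 38 + 54 + 0 = 92. ✓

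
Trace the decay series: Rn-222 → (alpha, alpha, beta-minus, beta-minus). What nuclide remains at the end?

Po-214

Start: (A, Z) = (222, 86).
After α: (218, 84).
After α: (214, 82).
After β⁻: (214, 83).
After β⁻: (214, 84).
Z = 84 is polonium.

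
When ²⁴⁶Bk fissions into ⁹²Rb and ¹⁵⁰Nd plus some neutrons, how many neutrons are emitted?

4

Conserve mass number: 246 = 92 + 150 + k, so k = 246 − 242 = 4.
Check atomic number: 97 = 37 + 60 + 0 = 97. ✓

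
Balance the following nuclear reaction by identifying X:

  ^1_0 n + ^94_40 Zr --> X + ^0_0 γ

Zr-95

Conserve mass number: 1 + 94 = A + 0, so A = 95.
Conserve atomic number: 0 + 40 = Z + 0, so Z = 40.
Z = 40 is zirconium, so the species is ^95_40 Zr.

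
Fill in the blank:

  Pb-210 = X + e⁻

Bi-210

Conserve mass number: 210 = A + 0, so A = 210.
Conserve atomic number: 82 = Z − 1, so Z = 83.
Z = 83 is bismuth, so the species is Bi-210.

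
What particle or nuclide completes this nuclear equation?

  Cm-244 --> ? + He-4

Conserve mass number: 244 = A + 4, so A = 240.
Conserve atomic number: 96 = Z + 2, so Z = 94.
Z = 94 is plutonium, so the species is Pu-240.

Pu-240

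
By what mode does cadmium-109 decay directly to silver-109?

beta-plus decay or electron capture

ΔA = 109 − 109 = 0; ΔZ = 47 − 48 = -1.
A is unchanged and Z drops by 1 — a proton has become a neutron (β⁺ emission or electron capture).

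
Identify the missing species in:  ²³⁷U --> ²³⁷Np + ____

beta-minus particle

Conserve mass number: 237 = 237 + A, so A = 0.
Conserve atomic number: 92 = 93 + Z, so Z = -1.
A = 0 and Z = -1 is e⁻ — a beta-minus particle.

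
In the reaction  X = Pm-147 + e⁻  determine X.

Conserve mass number: A = 147 + 0, so A = 147.
Conserve atomic number: Z = 61 − 1, so Z = 60.
Z = 60 is neodymium, so the species is Nd-147.

Nd-147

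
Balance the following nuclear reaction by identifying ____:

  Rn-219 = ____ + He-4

Conserve mass number: 219 = A + 4, so A = 215.
Conserve atomic number: 86 = Z + 2, so Z = 84.
Z = 84 is polonium, so the species is Po-215.

Po-215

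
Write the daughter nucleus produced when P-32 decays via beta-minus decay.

S-32

Beta-minus decay: mass number changes by +0, atomic number by +1.
A: 32 = 32; Z: 15 + 1 = 16.
Z = 16 is sulfur, so the daughter is S-32.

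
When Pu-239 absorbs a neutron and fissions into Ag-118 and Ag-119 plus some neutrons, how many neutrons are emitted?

Conserve mass number: 240 = 118 + 119 + k, so k = 240 − 237 = 3.
Check atomic number: 94 = 47 + 47 + 0 = 94. ✓

3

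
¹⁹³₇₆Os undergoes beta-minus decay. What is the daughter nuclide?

Ir-193

Beta-minus decay: mass number changes by +0, atomic number by +1.
A: 193 = 193; Z: 76 + 1 = 77.
Z = 77 is iridium, so the daughter is ¹⁹³₇₇Ir.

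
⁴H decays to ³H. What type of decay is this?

ΔA = 3 − 4 = -1; ΔZ = 1 − 1 = +0.
A drops by 1 with Z unchanged — a neutron was emitted.

neutron emission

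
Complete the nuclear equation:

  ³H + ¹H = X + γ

Conserve mass number: 3 + 1 = A + 0, so A = 4.
Conserve atomic number: 1 + 1 = Z + 0, so Z = 2.
A = 4 and Z = 2 is ⁴He — an alpha particle.

He-4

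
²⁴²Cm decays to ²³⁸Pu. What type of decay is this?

alpha decay

ΔA = 238 − 242 = -4; ΔZ = 94 − 96 = -2.
A drops by 4 and Z drops by 2 — the signature of alpha emission.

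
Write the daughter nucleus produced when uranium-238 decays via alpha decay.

Th-234

Alpha decay: mass number changes by -4, atomic number by -2.
A: 238 − 4 = 234; Z: 92 − 2 = 90.
Z = 90 is thorium, so the daughter is thorium-234.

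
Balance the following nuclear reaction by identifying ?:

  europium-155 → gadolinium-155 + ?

beta-minus particle

Conserve mass number: 155 = 155 + A, so A = 0.
Conserve atomic number: 63 = 64 + Z, so Z = -1.
A = 0 and Z = -1 is e⁻ — a beta-minus particle.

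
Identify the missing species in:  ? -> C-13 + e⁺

Conserve mass number: A = 13 + 0, so A = 13.
Conserve atomic number: Z = 6 + 1, so Z = 7.
Z = 7 is nitrogen, so the species is N-13.

N-13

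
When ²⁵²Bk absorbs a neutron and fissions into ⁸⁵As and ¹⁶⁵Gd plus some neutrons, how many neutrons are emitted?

Conserve mass number: 253 = 85 + 165 + k, so k = 253 − 250 = 3.
Check atomic number: 97 = 33 + 64 + 0 = 97. ✓

3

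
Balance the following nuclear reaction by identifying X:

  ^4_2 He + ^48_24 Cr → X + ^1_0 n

Conserve mass number: 4 + 48 = A + 1, so A = 51.
Conserve atomic number: 2 + 24 = Z + 0, so Z = 26.
Z = 26 is iron, so the species is ^51_26 Fe.

Fe-51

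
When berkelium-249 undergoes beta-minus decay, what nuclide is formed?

Beta-minus decay: mass number changes by +0, atomic number by +1.
A: 249 = 249; Z: 97 + 1 = 98.
Z = 98 is californium, so the daughter is californium-249.

Cf-249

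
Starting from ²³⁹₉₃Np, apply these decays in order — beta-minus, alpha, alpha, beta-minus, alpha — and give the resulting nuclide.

Start: (A, Z) = (239, 93).
After β⁻: (239, 94).
After α: (235, 92).
After α: (231, 90).
After β⁻: (231, 91).
After α: (227, 89).
Z = 89 is actinium.

Ac-227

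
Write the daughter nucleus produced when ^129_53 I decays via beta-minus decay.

Beta-minus decay: mass number changes by +0, atomic number by +1.
A: 129 = 129; Z: 53 + 1 = 54.
Z = 54 is xenon, so the daughter is ^129_54 Xe.

Xe-129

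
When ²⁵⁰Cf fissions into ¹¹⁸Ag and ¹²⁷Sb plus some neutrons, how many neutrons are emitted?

5

Conserve mass number: 250 = 118 + 127 + k, so k = 250 − 245 = 5.
Check atomic number: 98 = 47 + 51 + 0 = 98. ✓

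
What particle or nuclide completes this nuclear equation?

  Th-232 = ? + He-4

Conserve mass number: 232 = A + 4, so A = 228.
Conserve atomic number: 90 = Z + 2, so Z = 88.
Z = 88 is radium, so the species is Ra-228.

Ra-228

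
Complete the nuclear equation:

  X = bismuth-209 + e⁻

Conserve mass number: A = 209 + 0, so A = 209.
Conserve atomic number: Z = 83 − 1, so Z = 82.
Z = 82 is lead, so the species is lead-209.

Pb-209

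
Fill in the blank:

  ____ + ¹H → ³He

deuteron

Conserve mass number: A + 1 = 3, so A = 2.
Conserve atomic number: Z + 1 = 2, so Z = 1.
A = 2 and Z = 1 is ²H — a deuteron.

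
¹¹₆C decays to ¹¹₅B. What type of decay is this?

beta-plus decay or electron capture

ΔA = 11 − 11 = 0; ΔZ = 5 − 6 = -1.
A is unchanged and Z drops by 1 — a proton has become a neutron (β⁺ emission or electron capture).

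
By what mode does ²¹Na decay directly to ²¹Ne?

ΔA = 21 − 21 = 0; ΔZ = 10 − 11 = -1.
A is unchanged and Z drops by 1 — a proton has become a neutron (β⁺ emission or electron capture).

beta-plus decay or electron capture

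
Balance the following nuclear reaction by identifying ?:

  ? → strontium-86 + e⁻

Conserve mass number: A = 86 + 0, so A = 86.
Conserve atomic number: Z = 38 − 1, so Z = 37.
Z = 37 is rubidium, so the species is rubidium-86.

Rb-86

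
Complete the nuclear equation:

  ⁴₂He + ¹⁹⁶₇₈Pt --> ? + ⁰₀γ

Conserve mass number: 4 + 196 = A + 0, so A = 200.
Conserve atomic number: 2 + 78 = Z + 0, so Z = 80.
Z = 80 is mercury, so the species is ²⁰⁰₈₀Hg.

Hg-200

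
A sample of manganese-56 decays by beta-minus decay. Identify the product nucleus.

Fe-56

Beta-minus decay: mass number changes by +0, atomic number by +1.
A: 56 = 56; Z: 25 + 1 = 26.
Z = 26 is iron, so the daughter is iron-56.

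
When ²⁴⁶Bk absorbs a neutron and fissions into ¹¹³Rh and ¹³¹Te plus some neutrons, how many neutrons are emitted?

Conserve mass number: 247 = 113 + 131 + k, so k = 247 − 244 = 3.
Check atomic number: 97 = 45 + 52 + 0 = 97. ✓

3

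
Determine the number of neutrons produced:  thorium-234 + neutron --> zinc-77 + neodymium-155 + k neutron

3

Conserve mass number: 235 = 77 + 155 + k, so k = 235 − 232 = 3.
Check atomic number: 90 = 30 + 60 + 0 = 90. ✓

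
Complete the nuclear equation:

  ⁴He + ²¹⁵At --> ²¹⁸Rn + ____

Conserve mass number: 4 + 215 = 218 + A, so A = 1.
Conserve atomic number: 2 + 85 = 86 + Z, so Z = 1.
A = 1 and Z = 1 is ¹H — a proton.

proton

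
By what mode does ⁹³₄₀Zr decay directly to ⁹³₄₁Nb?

beta-minus decay

ΔA = 93 − 93 = 0; ΔZ = 41 − 40 = +1.
A is unchanged and Z rises by 1 — a neutron has become a proton (β⁻ decay).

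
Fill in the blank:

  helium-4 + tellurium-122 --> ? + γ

Xe-126

Conserve mass number: 4 + 122 = A + 0, so A = 126.
Conserve atomic number: 2 + 52 = Z + 0, so Z = 54.
Z = 54 is xenon, so the species is xenon-126.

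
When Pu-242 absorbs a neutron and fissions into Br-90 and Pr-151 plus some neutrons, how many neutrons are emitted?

Conserve mass number: 243 = 90 + 151 + k, so k = 243 − 241 = 2.
Check atomic number: 94 = 35 + 59 + 0 = 94. ✓

2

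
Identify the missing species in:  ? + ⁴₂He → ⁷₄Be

He-3

Conserve mass number: A + 4 = 7, so A = 3.
Conserve atomic number: Z + 2 = 4, so Z = 2.
Z = 2 is helium, so the species is ³₂He.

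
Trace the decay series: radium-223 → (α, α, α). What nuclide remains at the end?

Pb-211

Start: (A, Z) = (223, 88).
After α: (219, 86).
After α: (215, 84).
After α: (211, 82).
Z = 82 is lead.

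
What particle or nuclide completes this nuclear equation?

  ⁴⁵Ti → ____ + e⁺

Sc-45

Conserve mass number: 45 = A + 0, so A = 45.
Conserve atomic number: 22 = Z + 1, so Z = 21.
Z = 21 is scandium, so the species is ⁴⁵Sc.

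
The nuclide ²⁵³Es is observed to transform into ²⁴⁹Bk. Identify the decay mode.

alpha decay

ΔA = 249 − 253 = -4; ΔZ = 97 − 99 = -2.
A drops by 4 and Z drops by 2 — the signature of alpha emission.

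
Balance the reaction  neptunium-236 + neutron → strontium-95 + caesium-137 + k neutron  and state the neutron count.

Conserve mass number: 237 = 95 + 137 + k, so k = 237 − 232 = 5.
Check atomic number: 93 = 38 + 55 + 0 = 93. ✓

5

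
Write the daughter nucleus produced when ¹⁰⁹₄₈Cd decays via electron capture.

Electron capture: mass number changes by +0, atomic number by -1.
A: 109 = 109; Z: 48 − 1 = 47.
Z = 47 is silver, so the daughter is ¹⁰⁹₄₇Ag.

Ag-109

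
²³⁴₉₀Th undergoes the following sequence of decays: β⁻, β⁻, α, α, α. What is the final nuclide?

Rn-222

Start: (A, Z) = (234, 90).
After β⁻: (234, 91).
After β⁻: (234, 92).
After α: (230, 90).
After α: (226, 88).
After α: (222, 86).
Z = 86 is radon.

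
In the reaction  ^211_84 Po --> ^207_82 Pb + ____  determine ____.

Conserve mass number: 211 = 207 + A, so A = 4.
Conserve atomic number: 84 = 82 + Z, so Z = 2.
A = 4 and Z = 2 is ^4_2 He — an alpha particle.

alpha particle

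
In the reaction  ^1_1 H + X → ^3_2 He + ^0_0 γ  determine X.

Conserve mass number: 1 + A = 3 + 0, so A = 2.
Conserve atomic number: 1 + Z = 2 + 0, so Z = 1.
A = 2 and Z = 1 is ^2_1 H — a deuteron.

deuteron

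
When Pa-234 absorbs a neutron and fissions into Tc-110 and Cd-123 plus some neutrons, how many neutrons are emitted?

Conserve mass number: 235 = 110 + 123 + k, so k = 235 − 233 = 2.
Check atomic number: 91 = 43 + 48 + 0 = 91. ✓

2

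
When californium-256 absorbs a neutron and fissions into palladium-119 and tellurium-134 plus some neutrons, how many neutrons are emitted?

Conserve mass number: 257 = 119 + 134 + k, so k = 257 − 253 = 4.
Check atomic number: 98 = 46 + 52 + 0 = 98. ✓

4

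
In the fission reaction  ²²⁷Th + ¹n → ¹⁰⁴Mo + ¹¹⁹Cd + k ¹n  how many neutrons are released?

Conserve mass number: 228 = 104 + 119 + k, so k = 228 − 223 = 5.
Check atomic number: 90 = 42 + 48 + 0 = 90. ✓

5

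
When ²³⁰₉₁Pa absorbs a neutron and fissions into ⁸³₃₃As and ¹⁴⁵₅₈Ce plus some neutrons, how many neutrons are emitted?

3

Conserve mass number: 231 = 83 + 145 + k, so k = 231 − 228 = 3.
Check atomic number: 91 = 33 + 58 + 0 = 91. ✓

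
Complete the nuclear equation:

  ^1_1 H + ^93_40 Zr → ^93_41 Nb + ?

neutron

Conserve mass number: 1 + 93 = 93 + A, so A = 1.
Conserve atomic number: 1 + 40 = 41 + Z, so Z = 0.
A = 1 and Z = 0 is ^1_0 n — a neutron.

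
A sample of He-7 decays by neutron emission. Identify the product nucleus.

He-6

Neutron emission: mass number changes by -1, atomic number by +0.
A: 7 − 1 = 6; Z: 2 = 2.
Z = 2 is helium, so the daughter is He-6.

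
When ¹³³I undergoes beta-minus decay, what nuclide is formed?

Xe-133

Beta-minus decay: mass number changes by +0, atomic number by +1.
A: 133 = 133; Z: 53 + 1 = 54.
Z = 54 is xenon, so the daughter is ¹³³Xe.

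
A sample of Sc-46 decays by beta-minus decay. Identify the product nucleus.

Beta-minus decay: mass number changes by +0, atomic number by +1.
A: 46 = 46; Z: 21 + 1 = 22.
Z = 22 is titanium, so the daughter is Ti-46.

Ti-46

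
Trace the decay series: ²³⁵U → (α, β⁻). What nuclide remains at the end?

Start: (A, Z) = (235, 92).
After α: (231, 90).
After β⁻: (231, 91).
Z = 91 is protactinium.

Pa-231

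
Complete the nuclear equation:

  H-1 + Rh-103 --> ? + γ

Conserve mass number: 1 + 103 = A + 0, so A = 104.
Conserve atomic number: 1 + 45 = Z + 0, so Z = 46.
Z = 46 is palladium, so the species is Pd-104.

Pd-104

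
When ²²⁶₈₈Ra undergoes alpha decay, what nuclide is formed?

Alpha decay: mass number changes by -4, atomic number by -2.
A: 226 − 4 = 222; Z: 88 − 2 = 86.
Z = 86 is radon, so the daughter is ²²²₈₆Rn.

Rn-222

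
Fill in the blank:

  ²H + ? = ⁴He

Conserve mass number: 2 + A = 4, so A = 2.
Conserve atomic number: 1 + Z = 2, so Z = 1.
A = 2 and Z = 1 is ²H — a deuteron.

deuteron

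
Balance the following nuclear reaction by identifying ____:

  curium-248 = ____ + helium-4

Conserve mass number: 248 = A + 4, so A = 244.
Conserve atomic number: 96 = Z + 2, so Z = 94.
Z = 94 is plutonium, so the species is plutonium-244.

Pu-244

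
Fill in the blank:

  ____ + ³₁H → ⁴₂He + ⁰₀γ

Conserve mass number: A + 3 = 4 + 0, so A = 1.
Conserve atomic number: Z + 1 = 2 + 0, so Z = 1.
A = 1 and Z = 1 is ¹₁H — a proton.

proton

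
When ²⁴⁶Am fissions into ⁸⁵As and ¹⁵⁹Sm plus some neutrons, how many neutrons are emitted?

2

Conserve mass number: 246 = 85 + 159 + k, so k = 246 − 244 = 2.
Check atomic number: 95 = 33 + 62 + 0 = 95. ✓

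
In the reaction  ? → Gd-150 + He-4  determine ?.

Dy-154

Conserve mass number: A = 150 + 4, so A = 154.
Conserve atomic number: Z = 64 + 2, so Z = 66.
Z = 66 is dysprosium, so the species is Dy-154.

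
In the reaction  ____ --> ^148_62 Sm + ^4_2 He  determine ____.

Conserve mass number: A = 148 + 4, so A = 152.
Conserve atomic number: Z = 62 + 2, so Z = 64.
Z = 64 is gadolinium, so the species is ^152_64 Gd.

Gd-152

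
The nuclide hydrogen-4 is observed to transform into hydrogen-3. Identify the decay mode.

neutron emission

ΔA = 3 − 4 = -1; ΔZ = 1 − 1 = +0.
A drops by 1 with Z unchanged — a neutron was emitted.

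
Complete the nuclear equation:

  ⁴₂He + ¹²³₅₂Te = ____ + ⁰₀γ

Xe-127

Conserve mass number: 4 + 123 = A + 0, so A = 127.
Conserve atomic number: 2 + 52 = Z + 0, so Z = 54.
Z = 54 is xenon, so the species is ¹²⁷₅₄Xe.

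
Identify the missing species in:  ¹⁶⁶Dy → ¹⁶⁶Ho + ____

Conserve mass number: 166 = 166 + A, so A = 0.
Conserve atomic number: 66 = 67 + Z, so Z = -1.
A = 0 and Z = -1 is e⁻ — a beta-minus particle.

beta-minus particle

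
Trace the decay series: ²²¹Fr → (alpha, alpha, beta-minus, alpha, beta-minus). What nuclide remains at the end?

Bi-209

Start: (A, Z) = (221, 87).
After α: (217, 85).
After α: (213, 83).
After β⁻: (213, 84).
After α: (209, 82).
After β⁻: (209, 83).
Z = 83 is bismuth.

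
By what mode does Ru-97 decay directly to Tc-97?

beta-plus decay or electron capture

ΔA = 97 − 97 = 0; ΔZ = 43 − 44 = -1.
A is unchanged and Z drops by 1 — a proton has become a neutron (β⁺ emission or electron capture).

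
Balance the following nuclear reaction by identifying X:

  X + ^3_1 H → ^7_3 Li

alpha particle

Conserve mass number: A + 3 = 7, so A = 4.
Conserve atomic number: Z + 1 = 3, so Z = 2.
A = 4 and Z = 2 is ^4_2 He — an alpha particle.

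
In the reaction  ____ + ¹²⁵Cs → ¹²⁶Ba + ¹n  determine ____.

Conserve mass number: A + 125 = 126 + 1, so A = 2.
Conserve atomic number: Z + 55 = 56 + 0, so Z = 1.
A = 2 and Z = 1 is ²H — a deuteron.

deuteron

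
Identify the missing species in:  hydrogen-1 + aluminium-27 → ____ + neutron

Si-27

Conserve mass number: 1 + 27 = A + 1, so A = 27.
Conserve atomic number: 1 + 13 = Z + 0, so Z = 14.
Z = 14 is silicon, so the species is silicon-27.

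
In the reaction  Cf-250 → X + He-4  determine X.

Cm-246

Conserve mass number: 250 = A + 4, so A = 246.
Conserve atomic number: 98 = Z + 2, so Z = 96.
Z = 96 is curium, so the species is Cm-246.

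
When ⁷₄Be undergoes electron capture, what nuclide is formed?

Li-7

Electron capture: mass number changes by +0, atomic number by -1.
A: 7 = 7; Z: 4 − 1 = 3.
Z = 3 is lithium, so the daughter is ⁷₃Li.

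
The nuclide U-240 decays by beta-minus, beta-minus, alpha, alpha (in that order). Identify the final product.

Th-232

Start: (A, Z) = (240, 92).
After β⁻: (240, 93).
After β⁻: (240, 94).
After α: (236, 92).
After α: (232, 90).
Z = 90 is thorium.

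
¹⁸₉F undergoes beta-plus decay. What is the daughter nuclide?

Beta-plus decay: mass number changes by +0, atomic number by -1.
A: 18 = 18; Z: 9 − 1 = 8.
Z = 8 is oxygen, so the daughter is ¹⁸₈O.

O-18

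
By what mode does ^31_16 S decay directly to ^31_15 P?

ΔA = 31 − 31 = 0; ΔZ = 15 − 16 = -1.
A is unchanged and Z drops by 1 — a proton has become a neutron (β⁺ emission or electron capture).

beta-plus decay or electron capture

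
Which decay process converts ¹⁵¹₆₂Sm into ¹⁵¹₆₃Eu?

beta-minus decay

ΔA = 151 − 151 = 0; ΔZ = 63 − 62 = +1.
A is unchanged and Z rises by 1 — a neutron has become a proton (β⁻ decay).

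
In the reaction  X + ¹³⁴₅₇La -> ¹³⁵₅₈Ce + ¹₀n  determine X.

Conserve mass number: A + 134 = 135 + 1, so A = 2.
Conserve atomic number: Z + 57 = 58 + 0, so Z = 1.
A = 2 and Z = 1 is ²₁H — a deuteron.

deuteron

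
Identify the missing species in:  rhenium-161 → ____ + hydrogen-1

W-160

Conserve mass number: 161 = A + 1, so A = 160.
Conserve atomic number: 75 = Z + 1, so Z = 74.
Z = 74 is tungsten, so the species is tungsten-160.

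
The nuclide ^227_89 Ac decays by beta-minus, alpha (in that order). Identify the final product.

Start: (A, Z) = (227, 89).
After β⁻: (227, 90).
After α: (223, 88).
Z = 88 is radium.

Ra-223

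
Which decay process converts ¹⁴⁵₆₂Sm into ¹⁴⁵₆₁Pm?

beta-plus decay or electron capture

ΔA = 145 − 145 = 0; ΔZ = 61 − 62 = -1.
A is unchanged and Z drops by 1 — a proton has become a neutron (β⁺ emission or electron capture).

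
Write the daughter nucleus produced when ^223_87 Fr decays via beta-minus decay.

Beta-minus decay: mass number changes by +0, atomic number by +1.
A: 223 = 223; Z: 87 + 1 = 88.
Z = 88 is radium, so the daughter is ^223_88 Ra.

Ra-223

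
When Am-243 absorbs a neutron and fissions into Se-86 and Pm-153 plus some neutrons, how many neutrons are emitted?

Conserve mass number: 244 = 86 + 153 + k, so k = 244 − 239 = 5.
Check atomic number: 95 = 34 + 61 + 0 = 95. ✓

5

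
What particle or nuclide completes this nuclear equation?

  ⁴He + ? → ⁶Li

Conserve mass number: 4 + A = 6, so A = 2.
Conserve atomic number: 2 + Z = 3, so Z = 1.
A = 2 and Z = 1 is ²H — a deuteron.

deuteron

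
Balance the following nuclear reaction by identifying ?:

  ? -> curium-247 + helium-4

Cf-251

Conserve mass number: A = 247 + 4, so A = 251.
Conserve atomic number: Z = 96 + 2, so Z = 98.
Z = 98 is californium, so the species is californium-251.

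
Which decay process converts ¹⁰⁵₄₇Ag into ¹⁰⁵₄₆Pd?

ΔA = 105 − 105 = 0; ΔZ = 46 − 47 = -1.
A is unchanged and Z drops by 1 — a proton has become a neutron (β⁺ emission or electron capture).

beta-plus decay or electron capture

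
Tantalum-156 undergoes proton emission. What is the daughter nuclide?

Hf-155

Proton emission: mass number changes by -1, atomic number by -1.
A: 156 − 1 = 155; Z: 73 − 1 = 72.
Z = 72 is hafnium, so the daughter is hafnium-155.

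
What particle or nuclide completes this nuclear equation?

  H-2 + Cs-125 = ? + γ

Ba-127

Conserve mass number: 2 + 125 = A + 0, so A = 127.
Conserve atomic number: 1 + 55 = Z + 0, so Z = 56.
Z = 56 is barium, so the species is Ba-127.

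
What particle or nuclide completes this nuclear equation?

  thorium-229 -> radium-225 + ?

Conserve mass number: 229 = 225 + A, so A = 4.
Conserve atomic number: 90 = 88 + Z, so Z = 2.
A = 4 and Z = 2 is helium-4 — an alpha particle.

alpha particle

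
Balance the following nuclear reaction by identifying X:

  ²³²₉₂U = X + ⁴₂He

Th-228

Conserve mass number: 232 = A + 4, so A = 228.
Conserve atomic number: 92 = Z + 2, so Z = 90.
Z = 90 is thorium, so the species is ²²⁸₉₀Th.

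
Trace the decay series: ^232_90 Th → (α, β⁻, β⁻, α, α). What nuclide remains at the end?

Rn-220

Start: (A, Z) = (232, 90).
After α: (228, 88).
After β⁻: (228, 89).
After β⁻: (228, 90).
After α: (224, 88).
After α: (220, 86).
Z = 86 is radon.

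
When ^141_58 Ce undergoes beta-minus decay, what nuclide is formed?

Beta-minus decay: mass number changes by +0, atomic number by +1.
A: 141 = 141; Z: 58 + 1 = 59.
Z = 59 is praseodymium, so the daughter is ^141_59 Pr.

Pr-141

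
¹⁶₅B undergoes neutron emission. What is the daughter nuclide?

B-15

Neutron emission: mass number changes by -1, atomic number by +0.
A: 16 − 1 = 15; Z: 5 = 5.
Z = 5 is boron, so the daughter is ¹⁵₅B.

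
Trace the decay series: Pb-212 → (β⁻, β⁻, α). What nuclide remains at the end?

Start: (A, Z) = (212, 82).
After β⁻: (212, 83).
After β⁻: (212, 84).
After α: (208, 82).
Z = 82 is lead.

Pb-208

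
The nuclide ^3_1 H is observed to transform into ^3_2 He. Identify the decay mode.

ΔA = 3 − 3 = 0; ΔZ = 2 − 1 = +1.
A is unchanged and Z rises by 1 — a neutron has become a proton (β⁻ decay).

beta-minus decay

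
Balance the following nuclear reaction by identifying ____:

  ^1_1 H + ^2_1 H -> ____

Conserve mass number: 1 + 2 = A, so A = 3.
Conserve atomic number: 1 + 1 = Z, so Z = 2.
Z = 2 is helium, so the species is ^3_2 He.

He-3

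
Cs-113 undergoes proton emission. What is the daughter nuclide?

Proton emission: mass number changes by -1, atomic number by -1.
A: 113 − 1 = 112; Z: 55 − 1 = 54.
Z = 54 is xenon, so the daughter is Xe-112.

Xe-112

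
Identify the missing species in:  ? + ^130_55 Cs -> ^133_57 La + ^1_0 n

alpha particle

Conserve mass number: A + 130 = 133 + 1, so A = 4.
Conserve atomic number: Z + 55 = 57 + 0, so Z = 2.
A = 4 and Z = 2 is ^4_2 He — an alpha particle.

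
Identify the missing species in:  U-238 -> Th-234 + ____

alpha particle

Conserve mass number: 238 = 234 + A, so A = 4.
Conserve atomic number: 92 = 90 + Z, so Z = 2.
A = 4 and Z = 2 is He-4 — an alpha particle.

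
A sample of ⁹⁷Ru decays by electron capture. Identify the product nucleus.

Tc-97

Electron capture: mass number changes by +0, atomic number by -1.
A: 97 = 97; Z: 44 − 1 = 43.
Z = 43 is technetium, so the daughter is ⁹⁷Tc.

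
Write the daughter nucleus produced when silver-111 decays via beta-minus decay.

Cd-111

Beta-minus decay: mass number changes by +0, atomic number by +1.
A: 111 = 111; Z: 47 + 1 = 48.
Z = 48 is cadmium, so the daughter is cadmium-111.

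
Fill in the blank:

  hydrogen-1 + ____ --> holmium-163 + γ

Dy-162

Conserve mass number: 1 + A = 163 + 0, so A = 162.
Conserve atomic number: 1 + Z = 67 + 0, so Z = 66.
Z = 66 is dysprosium, so the species is dysprosium-162.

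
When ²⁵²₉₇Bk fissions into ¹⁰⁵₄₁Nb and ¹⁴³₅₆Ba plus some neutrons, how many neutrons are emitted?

Conserve mass number: 252 = 105 + 143 + k, so k = 252 − 248 = 4.
Check atomic number: 97 = 41 + 56 + 0 = 97. ✓

4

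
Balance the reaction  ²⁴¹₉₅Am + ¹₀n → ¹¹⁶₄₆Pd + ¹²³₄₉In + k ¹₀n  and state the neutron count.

Conserve mass number: 242 = 116 + 123 + k, so k = 242 − 239 = 3.
Check atomic number: 95 = 46 + 49 + 0 = 95. ✓

3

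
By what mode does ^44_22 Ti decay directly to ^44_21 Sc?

ΔA = 44 − 44 = 0; ΔZ = 21 − 22 = -1.
A is unchanged and Z drops by 1 — a proton has become a neutron (β⁺ emission or electron capture).

beta-plus decay or electron capture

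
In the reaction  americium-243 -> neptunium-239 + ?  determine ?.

alpha particle

Conserve mass number: 243 = 239 + A, so A = 4.
Conserve atomic number: 95 = 93 + Z, so Z = 2.
A = 4 and Z = 2 is helium-4 — an alpha particle.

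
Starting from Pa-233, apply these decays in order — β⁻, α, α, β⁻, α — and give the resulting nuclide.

Start: (A, Z) = (233, 91).
After β⁻: (233, 92).
After α: (229, 90).
After α: (225, 88).
After β⁻: (225, 89).
After α: (221, 87).
Z = 87 is francium.

Fr-221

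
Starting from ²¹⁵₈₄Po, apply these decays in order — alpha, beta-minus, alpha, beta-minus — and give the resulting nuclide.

Start: (A, Z) = (215, 84).
After α: (211, 82).
After β⁻: (211, 83).
After α: (207, 81).
After β⁻: (207, 82).
Z = 82 is lead.

Pb-207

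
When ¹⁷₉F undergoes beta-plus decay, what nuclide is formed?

O-17

Beta-plus decay: mass number changes by +0, atomic number by -1.
A: 17 = 17; Z: 9 − 1 = 8.
Z = 8 is oxygen, so the daughter is ¹⁷₈O.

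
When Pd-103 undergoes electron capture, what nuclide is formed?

Electron capture: mass number changes by +0, atomic number by -1.
A: 103 = 103; Z: 46 − 1 = 45.
Z = 45 is rhodium, so the daughter is Rh-103.

Rh-103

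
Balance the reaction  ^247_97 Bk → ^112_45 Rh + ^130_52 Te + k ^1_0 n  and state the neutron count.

Conserve mass number: 247 = 112 + 130 + k, so k = 247 − 242 = 5.
Check atomic number: 97 = 45 + 52 + 0 = 97. ✓

5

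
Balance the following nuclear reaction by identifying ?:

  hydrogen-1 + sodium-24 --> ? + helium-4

Conserve mass number: 1 + 24 = A + 4, so A = 21.
Conserve atomic number: 1 + 11 = Z + 2, so Z = 10.
Z = 10 is neon, so the species is neon-21.

Ne-21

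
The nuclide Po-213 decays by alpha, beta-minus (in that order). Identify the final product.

Bi-209

Start: (A, Z) = (213, 84).
After α: (209, 82).
After β⁻: (209, 83).
Z = 83 is bismuth.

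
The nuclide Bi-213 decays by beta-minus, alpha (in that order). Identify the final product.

Pb-209

Start: (A, Z) = (213, 83).
After β⁻: (213, 84).
After α: (209, 82).
Z = 82 is lead.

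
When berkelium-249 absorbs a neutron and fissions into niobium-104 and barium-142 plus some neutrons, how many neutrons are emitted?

4

Conserve mass number: 250 = 104 + 142 + k, so k = 250 − 246 = 4.
Check atomic number: 97 = 41 + 56 + 0 = 97. ✓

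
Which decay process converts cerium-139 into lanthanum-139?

beta-plus decay or electron capture

ΔA = 139 − 139 = 0; ΔZ = 57 − 58 = -1.
A is unchanged and Z drops by 1 — a proton has become a neutron (β⁺ emission or electron capture).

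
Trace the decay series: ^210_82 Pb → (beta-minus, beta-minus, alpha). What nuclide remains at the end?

Start: (A, Z) = (210, 82).
After β⁻: (210, 83).
After β⁻: (210, 84).
After α: (206, 82).
Z = 82 is lead.

Pb-206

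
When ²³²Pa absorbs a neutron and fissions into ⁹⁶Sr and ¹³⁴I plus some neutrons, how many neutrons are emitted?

Conserve mass number: 233 = 96 + 134 + k, so k = 233 − 230 = 3.
Check atomic number: 91 = 38 + 53 + 0 = 91. ✓

3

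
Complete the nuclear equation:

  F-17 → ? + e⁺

O-17

Conserve mass number: 17 = A + 0, so A = 17.
Conserve atomic number: 9 = Z + 1, so Z = 8.
Z = 8 is oxygen, so the species is O-17.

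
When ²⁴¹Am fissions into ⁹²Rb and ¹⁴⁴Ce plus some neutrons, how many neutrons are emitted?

Conserve mass number: 241 = 92 + 144 + k, so k = 241 − 236 = 5.
Check atomic number: 95 = 37 + 58 + 0 = 95. ✓

5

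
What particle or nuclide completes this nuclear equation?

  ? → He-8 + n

He-9

Conserve mass number: A = 8 + 1, so A = 9.
Conserve atomic number: Z = 2 + 0, so Z = 2.
Z = 2 is helium, so the species is He-9.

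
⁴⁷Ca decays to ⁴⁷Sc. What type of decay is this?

ΔA = 47 − 47 = 0; ΔZ = 21 − 20 = +1.
A is unchanged and Z rises by 1 — a neutron has become a proton (β⁻ decay).

beta-minus decay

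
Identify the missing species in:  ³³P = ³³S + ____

beta-minus particle

Conserve mass number: 33 = 33 + A, so A = 0.
Conserve atomic number: 15 = 16 + Z, so Z = -1.
A = 0 and Z = -1 is e⁻ — a beta-minus particle.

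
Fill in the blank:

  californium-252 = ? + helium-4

Cm-248

Conserve mass number: 252 = A + 4, so A = 248.
Conserve atomic number: 98 = Z + 2, so Z = 96.
Z = 96 is curium, so the species is curium-248.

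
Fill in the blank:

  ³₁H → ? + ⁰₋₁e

Conserve mass number: 3 = A + 0, so A = 3.
Conserve atomic number: 1 = Z − 1, so Z = 2.
Z = 2 is helium, so the species is ³₂He.

He-3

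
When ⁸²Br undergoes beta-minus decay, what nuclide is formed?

Kr-82

Beta-minus decay: mass number changes by +0, atomic number by +1.
A: 82 = 82; Z: 35 + 1 = 36.
Z = 36 is krypton, so the daughter is ⁸²Kr.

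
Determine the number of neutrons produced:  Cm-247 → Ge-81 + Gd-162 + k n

4

Conserve mass number: 247 = 81 + 162 + k, so k = 247 − 243 = 4.
Check atomic number: 96 = 32 + 64 + 0 = 96. ✓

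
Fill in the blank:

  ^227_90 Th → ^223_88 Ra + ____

alpha particle

Conserve mass number: 227 = 223 + A, so A = 4.
Conserve atomic number: 90 = 88 + Z, so Z = 2.
A = 4 and Z = 2 is ^4_2 He — an alpha particle.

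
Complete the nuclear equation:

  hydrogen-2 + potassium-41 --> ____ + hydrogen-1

K-42

Conserve mass number: 2 + 41 = A + 1, so A = 42.
Conserve atomic number: 1 + 19 = Z + 1, so Z = 19.
Z = 19 is potassium, so the species is potassium-42.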